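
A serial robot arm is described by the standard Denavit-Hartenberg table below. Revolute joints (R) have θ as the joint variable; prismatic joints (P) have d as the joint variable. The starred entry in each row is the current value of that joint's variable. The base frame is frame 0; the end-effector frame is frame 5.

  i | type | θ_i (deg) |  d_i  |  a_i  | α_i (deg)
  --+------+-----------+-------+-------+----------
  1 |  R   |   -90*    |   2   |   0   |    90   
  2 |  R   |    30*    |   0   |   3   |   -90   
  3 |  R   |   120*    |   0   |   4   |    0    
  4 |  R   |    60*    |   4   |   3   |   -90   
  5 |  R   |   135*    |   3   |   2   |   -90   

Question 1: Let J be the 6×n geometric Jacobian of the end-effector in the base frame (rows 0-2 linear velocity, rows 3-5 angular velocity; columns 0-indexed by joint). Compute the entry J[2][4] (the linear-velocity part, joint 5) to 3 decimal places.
axis z_4 = (-1.0000,0.0000,-0.0000); lever o_n−o_4 = (-3.0000,-1.9319,-0.5176)
cross product → J_v[:, 4] = (-0.0000,-0.5176,1.9319)
J_ω[:, 4] = z_4
entry J[2][4] = 1.9319

1.932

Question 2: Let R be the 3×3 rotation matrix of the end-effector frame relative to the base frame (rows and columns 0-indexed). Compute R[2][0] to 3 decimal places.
-0.259

End-effector x-axis (col 0 of R) = (-0.0000,-0.9659,-0.2588)
R[2][0] = -0.2588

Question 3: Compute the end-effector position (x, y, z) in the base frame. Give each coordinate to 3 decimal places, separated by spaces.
0.464 1.800 3.946

after link 1: o_1 = (0.0000, 0.0000, 2.0000)
after link 2: o_2 = (0.0000, -2.5981, 3.5000)
after link 3: o_3 = (3.4641, -0.8660, 2.5000)
after link 4: o_4 = (3.4641, 3.7321, 4.4641)
after link 5: o_5 = (0.4641, 1.8002, 3.9465)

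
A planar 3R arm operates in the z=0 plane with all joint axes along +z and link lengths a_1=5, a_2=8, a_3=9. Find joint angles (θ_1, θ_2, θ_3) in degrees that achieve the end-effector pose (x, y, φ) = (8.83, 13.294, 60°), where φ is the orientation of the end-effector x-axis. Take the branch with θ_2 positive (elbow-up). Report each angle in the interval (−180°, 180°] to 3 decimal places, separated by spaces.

-30.003 120.003 -30.000

wrist centre = target − a_3·(cos φ, sin φ) = (4.3300, 5.4998)
cos θ_2 = (48.9964−5²−8²)/(2·5·8) = -0.5000; θ_2 = 120.0030° (elbow-up)
β = atan2(5.4998,4.3300) = 51.7864°; ψ = atan2(6.9280,0.9996) = 81.7895°
θ_1 = β − ψ = -30.0030°
θ_3 = φ − θ_1 − θ_2 = -30.0000° (wrapped to (-180°,180°])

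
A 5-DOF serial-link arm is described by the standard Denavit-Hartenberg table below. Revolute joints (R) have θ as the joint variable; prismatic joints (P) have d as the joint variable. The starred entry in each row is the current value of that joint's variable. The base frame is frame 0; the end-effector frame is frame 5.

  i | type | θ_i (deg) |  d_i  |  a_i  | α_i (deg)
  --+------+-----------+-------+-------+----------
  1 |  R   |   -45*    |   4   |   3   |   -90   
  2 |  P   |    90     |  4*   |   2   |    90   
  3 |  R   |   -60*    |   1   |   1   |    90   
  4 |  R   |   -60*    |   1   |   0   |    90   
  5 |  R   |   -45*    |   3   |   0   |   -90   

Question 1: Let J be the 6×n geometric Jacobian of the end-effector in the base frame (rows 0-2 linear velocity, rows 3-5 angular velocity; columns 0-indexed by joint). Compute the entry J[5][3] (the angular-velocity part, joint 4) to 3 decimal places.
0.866

axis z_3 = (-0.3536,-0.3536,0.8660); lever o_n−o_3 = (0.1768,2.2981,2.1651)
cross product → J_v[:, 3] = (-2.7557,0.9186,-0.7500)
J_ω[:, 3] = z_3
entry J[5][3] = 0.8660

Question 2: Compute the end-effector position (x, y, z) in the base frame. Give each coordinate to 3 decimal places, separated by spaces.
after link 1: o_1 = (2.1213, -2.1213, 4.0000)
after link 2: o_2 = (4.9497, 0.7071, 2.0000)
after link 3: o_3 = (5.0445, -0.6124, 1.5000)
after link 4: o_4 = (4.6909, -0.9659, 2.3660)
after link 5: o_5 = (5.2213, 1.6857, 3.6651)

5.221 1.686 3.665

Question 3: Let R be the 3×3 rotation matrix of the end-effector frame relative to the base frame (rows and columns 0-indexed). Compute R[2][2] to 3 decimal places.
End-effector z-axis (col 2 of R) = (-0.8995,-0.0335,0.4356)
R[2][2] = 0.4356

0.436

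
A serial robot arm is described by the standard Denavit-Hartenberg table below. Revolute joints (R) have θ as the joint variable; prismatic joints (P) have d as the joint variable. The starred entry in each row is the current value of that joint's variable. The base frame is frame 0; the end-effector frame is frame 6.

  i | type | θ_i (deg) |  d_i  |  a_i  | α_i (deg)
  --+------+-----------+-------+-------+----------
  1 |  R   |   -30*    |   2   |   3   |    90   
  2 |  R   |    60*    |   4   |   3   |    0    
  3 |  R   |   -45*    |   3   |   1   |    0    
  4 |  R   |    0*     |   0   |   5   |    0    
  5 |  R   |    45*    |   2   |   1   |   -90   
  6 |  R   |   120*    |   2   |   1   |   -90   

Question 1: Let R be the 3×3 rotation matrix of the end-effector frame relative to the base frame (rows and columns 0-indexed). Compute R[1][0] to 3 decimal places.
End-effector x-axis (col 0 of R) = (0.2165,0.8750,-0.4330)
R[1][0] = 0.8750

0.875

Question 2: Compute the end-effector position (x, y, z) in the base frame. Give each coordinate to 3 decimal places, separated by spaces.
after link 1: o_1 = (2.5981, -1.5000, 2.0000)
after link 2: o_2 = (1.8971, -5.7141, 4.5981)
after link 3: o_3 = (1.2336, -8.7951, 4.8569)
after link 4: o_4 = (5.4162, -11.2100, 6.1510)
after link 5: o_5 = (4.8492, -13.1920, 7.0170)
after link 6: o_6 = (3.5657, -11.4510, 7.5840)

3.566 -11.451 7.584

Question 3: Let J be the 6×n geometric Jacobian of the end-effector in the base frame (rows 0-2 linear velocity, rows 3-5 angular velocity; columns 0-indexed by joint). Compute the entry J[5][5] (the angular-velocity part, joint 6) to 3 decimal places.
0.500

axis z_5 = (-0.7500,0.4330,0.5000); lever o_n−o_5 = (-1.2835,1.7410,0.5670)
cross product → J_v[:, 5] = (-0.6250,-0.2165,-0.7500)
J_ω[:, 5] = z_5
entry J[5][5] = 0.5000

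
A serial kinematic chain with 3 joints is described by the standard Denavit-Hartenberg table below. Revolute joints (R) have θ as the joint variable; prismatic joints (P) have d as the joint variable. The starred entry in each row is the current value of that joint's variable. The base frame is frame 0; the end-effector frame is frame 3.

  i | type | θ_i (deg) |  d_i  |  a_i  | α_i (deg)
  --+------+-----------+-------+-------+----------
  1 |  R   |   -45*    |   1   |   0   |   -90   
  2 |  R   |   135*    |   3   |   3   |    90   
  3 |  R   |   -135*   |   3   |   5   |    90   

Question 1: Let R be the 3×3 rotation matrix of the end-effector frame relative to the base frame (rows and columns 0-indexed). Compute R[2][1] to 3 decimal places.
End-effector y-axis (col 1 of R) = (0.5000,-0.5000,-0.7071)
R[2][1] = -0.7071

-0.707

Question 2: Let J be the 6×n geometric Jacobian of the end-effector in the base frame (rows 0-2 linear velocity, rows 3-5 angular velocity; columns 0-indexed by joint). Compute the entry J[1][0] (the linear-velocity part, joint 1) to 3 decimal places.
1.389

axis z_0 = ẑ; lever o_n−o_0 = (1.3891,-2.1464,-0.7426)
cross product → J_v[:, 0] = (2.1464,1.3891,-0.0000)
J_ω[:, 0] = z_0
entry J[1][0] = 1.3891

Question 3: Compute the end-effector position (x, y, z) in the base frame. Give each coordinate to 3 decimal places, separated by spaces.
after link 1: o_1 = (0.0000, 0.0000, 1.0000)
after link 2: o_2 = (0.6213, 3.6213, -1.1213)
after link 3: o_3 = (1.3891, -2.1464, -0.7426)

1.389 -2.146 -0.743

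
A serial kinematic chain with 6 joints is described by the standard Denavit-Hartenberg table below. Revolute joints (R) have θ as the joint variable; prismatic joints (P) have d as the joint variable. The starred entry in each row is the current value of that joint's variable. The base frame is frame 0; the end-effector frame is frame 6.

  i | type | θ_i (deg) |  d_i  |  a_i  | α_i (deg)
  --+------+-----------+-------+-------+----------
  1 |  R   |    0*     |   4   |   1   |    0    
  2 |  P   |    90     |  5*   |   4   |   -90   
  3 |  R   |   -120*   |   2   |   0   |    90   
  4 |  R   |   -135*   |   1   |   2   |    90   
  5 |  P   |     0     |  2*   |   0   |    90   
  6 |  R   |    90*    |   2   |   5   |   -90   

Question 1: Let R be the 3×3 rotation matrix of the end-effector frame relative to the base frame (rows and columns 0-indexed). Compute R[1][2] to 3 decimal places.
End-effector z-axis (col 2 of R) = (-0.7071,-0.3536,0.6124)
R[1][2] = -0.3536

-0.354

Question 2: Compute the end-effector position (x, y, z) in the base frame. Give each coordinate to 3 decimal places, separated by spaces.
-4.536 8.048 3.989

after link 1: o_1 = (1.0000, 0.0000, 4.0000)
after link 2: o_2 = (1.0000, 4.0000, 9.0000)
after link 3: o_3 = (-1.0000, 4.0000, 9.0000)
after link 4: o_4 = (0.4142, 3.8411, 7.2753)
after link 5: o_5 = (-1.0000, 4.5482, 6.0505)
after link 6: o_6 = (-4.5355, 8.0480, 3.9886)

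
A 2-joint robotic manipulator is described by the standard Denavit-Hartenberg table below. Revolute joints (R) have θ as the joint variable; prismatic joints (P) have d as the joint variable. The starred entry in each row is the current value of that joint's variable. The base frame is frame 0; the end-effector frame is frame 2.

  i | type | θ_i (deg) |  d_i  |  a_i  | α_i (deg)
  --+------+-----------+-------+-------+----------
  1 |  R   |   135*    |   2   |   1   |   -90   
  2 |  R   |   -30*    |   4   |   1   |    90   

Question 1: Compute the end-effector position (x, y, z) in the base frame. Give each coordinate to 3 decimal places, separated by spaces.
after link 1: o_1 = (-0.7071, 0.7071, 2.0000)
after link 2: o_2 = (-4.1479, -1.5089, 2.5000)

-4.148 -1.509 2.500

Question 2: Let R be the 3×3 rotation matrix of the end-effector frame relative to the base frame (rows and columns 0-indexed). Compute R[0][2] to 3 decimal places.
0.354

End-effector z-axis (col 2 of R) = (0.3536,-0.3536,0.8660)
R[0][2] = 0.3536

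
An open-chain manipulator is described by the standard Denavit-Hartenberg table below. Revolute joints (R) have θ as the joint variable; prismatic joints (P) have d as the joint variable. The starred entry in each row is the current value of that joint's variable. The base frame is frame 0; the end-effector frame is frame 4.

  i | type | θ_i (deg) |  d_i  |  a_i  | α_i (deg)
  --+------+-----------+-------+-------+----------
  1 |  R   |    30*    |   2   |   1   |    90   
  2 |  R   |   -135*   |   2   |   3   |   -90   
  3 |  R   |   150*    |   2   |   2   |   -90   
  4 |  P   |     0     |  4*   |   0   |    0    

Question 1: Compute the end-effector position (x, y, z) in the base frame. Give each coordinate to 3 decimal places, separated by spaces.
4.771 -2.400 1.103

after link 1: o_1 = (0.8660, 0.5000, 2.0000)
after link 2: o_2 = (0.0289, -2.2927, -0.1213)
after link 3: o_3 = (1.8143, -0.1072, -0.3108)
after link 4: o_4 = (4.7711, -2.4001, 1.1034)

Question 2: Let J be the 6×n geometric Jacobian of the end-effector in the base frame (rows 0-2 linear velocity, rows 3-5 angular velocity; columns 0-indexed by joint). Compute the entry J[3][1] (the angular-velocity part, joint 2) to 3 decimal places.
0.500

axis z_1 = (0.5000,-0.8660,0.0000); lever o_n−o_1 = (3.9051,-2.9001,-0.8966)
cross product → J_v[:, 1] = (0.7765,0.4483,1.9319)
J_ω[:, 1] = z_1
entry J[3][1] = 0.5000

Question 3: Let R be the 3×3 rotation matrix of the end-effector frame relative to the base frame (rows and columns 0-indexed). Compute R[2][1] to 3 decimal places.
End-effector y-axis (col 1 of R) = (-0.6124,-0.3536,0.7071)
R[2][1] = 0.7071

0.707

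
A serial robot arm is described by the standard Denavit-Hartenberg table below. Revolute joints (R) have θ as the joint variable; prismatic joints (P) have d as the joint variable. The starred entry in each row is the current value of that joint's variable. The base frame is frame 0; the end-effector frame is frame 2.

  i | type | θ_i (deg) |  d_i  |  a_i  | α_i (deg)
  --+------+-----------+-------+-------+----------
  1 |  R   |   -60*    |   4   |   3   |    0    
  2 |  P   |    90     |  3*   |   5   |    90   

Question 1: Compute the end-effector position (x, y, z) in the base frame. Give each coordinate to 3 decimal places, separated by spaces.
5.830 -0.098 7.000

after link 1: o_1 = (1.5000, -2.5981, 4.0000)
after link 2: o_2 = (5.8301, -0.0981, 7.0000)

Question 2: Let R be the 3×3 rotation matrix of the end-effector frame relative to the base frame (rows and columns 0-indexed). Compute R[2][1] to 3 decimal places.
End-effector y-axis (col 1 of R) = (-0.0000,0.0000,1.0000)
R[2][1] = 1.0000

1.000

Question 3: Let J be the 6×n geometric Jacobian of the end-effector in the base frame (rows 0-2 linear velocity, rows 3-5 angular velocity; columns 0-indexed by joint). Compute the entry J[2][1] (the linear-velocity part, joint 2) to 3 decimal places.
prismatic axis z_1 = (0.0000,0.0000,1.0000)
J_v[:, 1] = z_1; J_ω[:, 1] = (0,0,0)
entry J[2][1] = 1.0000

1.000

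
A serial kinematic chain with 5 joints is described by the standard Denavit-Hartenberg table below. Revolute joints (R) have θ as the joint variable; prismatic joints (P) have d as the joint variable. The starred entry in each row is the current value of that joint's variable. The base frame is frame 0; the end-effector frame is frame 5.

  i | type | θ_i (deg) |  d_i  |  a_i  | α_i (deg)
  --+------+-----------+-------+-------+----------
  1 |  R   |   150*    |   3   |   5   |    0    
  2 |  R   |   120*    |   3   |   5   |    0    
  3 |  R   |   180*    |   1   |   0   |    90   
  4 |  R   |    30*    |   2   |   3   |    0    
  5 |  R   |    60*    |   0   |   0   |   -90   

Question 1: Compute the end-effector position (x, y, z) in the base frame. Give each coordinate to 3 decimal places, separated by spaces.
after link 1: o_1 = (-4.3301, 2.5000, 3.0000)
after link 2: o_2 = (-4.3301, -2.5000, 6.0000)
after link 3: o_3 = (-4.3301, -2.5000, 7.0000)
after link 4: o_4 = (-2.3301, 0.0981, 8.5000)
after link 5: o_5 = (-2.3301, 0.0981, 8.5000)

-2.330 0.098 8.500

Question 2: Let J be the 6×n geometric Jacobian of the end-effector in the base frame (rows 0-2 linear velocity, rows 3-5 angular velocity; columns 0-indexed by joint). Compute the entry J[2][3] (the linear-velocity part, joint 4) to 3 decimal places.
axis z_3 = (1.0000,-0.0000,0.0000); lever o_n−o_3 = (2.0000,2.5981,1.5000)
cross product → J_v[:, 3] = (-0.0000,-1.5000,2.5981)
J_ω[:, 3] = z_3
entry J[2][3] = 2.5981

2.598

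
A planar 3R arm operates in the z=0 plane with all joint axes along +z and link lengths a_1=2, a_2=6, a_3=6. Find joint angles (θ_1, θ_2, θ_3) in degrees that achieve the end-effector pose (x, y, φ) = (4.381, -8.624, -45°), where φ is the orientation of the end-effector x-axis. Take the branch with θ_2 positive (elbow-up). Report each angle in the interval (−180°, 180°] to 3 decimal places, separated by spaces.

134.996 150.000 30.004

wrist centre = target − a_3·(cos φ, sin φ) = (0.1384, -4.3814)
cos θ_2 = (19.2155−2²−6²)/(2·2·6) = -0.8660; θ_2 = 149.9997° (elbow-up)
β = atan2(-4.3814,0.1384) = -88.1913°; ψ = atan2(3.0000,-3.1961) = 136.8128°
θ_1 = β − ψ = -225.0041°
θ_3 = φ − θ_1 − θ_2 = 30.0044° (wrapped to (-180°,180°])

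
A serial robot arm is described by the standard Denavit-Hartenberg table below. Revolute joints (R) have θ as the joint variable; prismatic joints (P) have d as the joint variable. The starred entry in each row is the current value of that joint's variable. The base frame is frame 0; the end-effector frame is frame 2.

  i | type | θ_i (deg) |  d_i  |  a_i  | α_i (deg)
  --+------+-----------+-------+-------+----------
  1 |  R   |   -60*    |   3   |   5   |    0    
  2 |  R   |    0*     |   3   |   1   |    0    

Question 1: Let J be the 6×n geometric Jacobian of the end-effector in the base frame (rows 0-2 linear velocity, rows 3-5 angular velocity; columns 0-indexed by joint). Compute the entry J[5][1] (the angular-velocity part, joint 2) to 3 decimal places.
1.000

axis z_1 = (0.0000,0.0000,1.0000); lever o_n−o_1 = (0.5000,-0.8660,3.0000)
cross product → J_v[:, 1] = (0.8660,0.5000,-0.0000)
J_ω[:, 1] = z_1
entry J[5][1] = 1.0000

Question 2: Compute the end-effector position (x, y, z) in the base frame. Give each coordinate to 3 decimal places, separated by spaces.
3.000 -5.196 6.000

after link 1: o_1 = (2.5000, -4.3301, 3.0000)
after link 2: o_2 = (3.0000, -5.1962, 6.0000)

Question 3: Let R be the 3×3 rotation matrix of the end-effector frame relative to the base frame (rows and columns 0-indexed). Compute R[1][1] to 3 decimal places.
0.500

End-effector y-axis (col 1 of R) = (0.8660,0.5000,0.0000)
R[1][1] = 0.5000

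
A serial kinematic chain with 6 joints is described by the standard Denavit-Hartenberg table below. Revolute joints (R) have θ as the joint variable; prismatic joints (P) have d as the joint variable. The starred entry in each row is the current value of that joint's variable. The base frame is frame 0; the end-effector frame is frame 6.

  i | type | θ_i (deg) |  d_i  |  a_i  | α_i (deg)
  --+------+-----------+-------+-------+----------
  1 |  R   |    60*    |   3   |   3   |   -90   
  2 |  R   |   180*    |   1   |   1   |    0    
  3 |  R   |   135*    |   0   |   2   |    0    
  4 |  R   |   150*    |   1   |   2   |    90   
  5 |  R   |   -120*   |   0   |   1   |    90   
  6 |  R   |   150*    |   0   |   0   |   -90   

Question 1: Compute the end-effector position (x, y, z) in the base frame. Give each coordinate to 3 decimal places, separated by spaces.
after link 1: o_1 = (1.5000, 2.5981, 3.0000)
after link 2: o_2 = (0.1340, 2.2321, 3.0000)
after link 3: o_3 = (0.8411, 3.4568, 4.4142)
after link 4: o_4 = (-0.2838, 3.5085, 2.4824)
after link 5: o_5 = (0.5309, 3.1876, 2.9653)
after link 6: o_6 = (0.5309, 3.1876, 2.9653)

0.531 3.188 2.965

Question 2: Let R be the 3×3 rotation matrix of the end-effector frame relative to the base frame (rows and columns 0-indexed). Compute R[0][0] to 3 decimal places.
End-effector x-axis (col 0 of R) = (-0.4641,0.6962,-0.5477)
R[0][0] = -0.4641

-0.464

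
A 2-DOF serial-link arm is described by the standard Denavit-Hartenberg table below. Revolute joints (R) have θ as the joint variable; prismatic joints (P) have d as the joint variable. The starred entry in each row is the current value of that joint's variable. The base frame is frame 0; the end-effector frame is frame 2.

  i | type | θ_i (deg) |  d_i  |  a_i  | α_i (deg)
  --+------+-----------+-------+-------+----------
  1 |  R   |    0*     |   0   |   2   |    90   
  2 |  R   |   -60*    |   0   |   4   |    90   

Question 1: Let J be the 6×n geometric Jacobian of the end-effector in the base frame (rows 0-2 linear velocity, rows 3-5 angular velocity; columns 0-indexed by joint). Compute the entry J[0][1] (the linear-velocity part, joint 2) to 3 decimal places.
axis z_1 = (0.0000,-1.0000,0.0000); lever o_n−o_1 = (2.0000,-0.0000,-3.4641)
cross product → J_v[:, 1] = (3.4641,0.0000,2.0000)
J_ω[:, 1] = z_1
entry J[0][1] = 3.4641

3.464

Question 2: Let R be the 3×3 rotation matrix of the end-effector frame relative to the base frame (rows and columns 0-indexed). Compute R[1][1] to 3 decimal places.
End-effector y-axis (col 1 of R) = (0.0000,-1.0000,0.0000)
R[1][1] = -1.0000

-1.000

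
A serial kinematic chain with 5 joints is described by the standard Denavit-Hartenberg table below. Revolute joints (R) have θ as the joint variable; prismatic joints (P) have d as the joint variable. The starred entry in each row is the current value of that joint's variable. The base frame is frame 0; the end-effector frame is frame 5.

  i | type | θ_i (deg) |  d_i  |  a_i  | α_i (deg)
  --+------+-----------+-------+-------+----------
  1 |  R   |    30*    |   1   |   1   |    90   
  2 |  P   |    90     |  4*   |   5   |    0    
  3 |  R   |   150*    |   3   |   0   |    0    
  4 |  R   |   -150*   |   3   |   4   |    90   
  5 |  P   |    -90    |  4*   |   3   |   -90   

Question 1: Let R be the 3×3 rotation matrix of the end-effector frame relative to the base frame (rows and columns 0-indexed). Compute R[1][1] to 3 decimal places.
End-effector y-axis (col 1 of R) = (-0.8660,-0.5000,0.0000)
R[1][1] = -0.5000

-0.500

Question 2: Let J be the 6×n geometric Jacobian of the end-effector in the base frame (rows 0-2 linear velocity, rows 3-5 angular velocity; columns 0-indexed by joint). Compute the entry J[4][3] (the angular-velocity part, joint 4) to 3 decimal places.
-0.866

axis z_3 = (0.5000,-0.8660,0.0000); lever o_n−o_3 = (3.4641,2.0000,4.0000)
cross product → J_v[:, 3] = (-3.4641,-2.0000,4.0000)
J_ω[:, 3] = z_3
entry J[4][3] = -0.8660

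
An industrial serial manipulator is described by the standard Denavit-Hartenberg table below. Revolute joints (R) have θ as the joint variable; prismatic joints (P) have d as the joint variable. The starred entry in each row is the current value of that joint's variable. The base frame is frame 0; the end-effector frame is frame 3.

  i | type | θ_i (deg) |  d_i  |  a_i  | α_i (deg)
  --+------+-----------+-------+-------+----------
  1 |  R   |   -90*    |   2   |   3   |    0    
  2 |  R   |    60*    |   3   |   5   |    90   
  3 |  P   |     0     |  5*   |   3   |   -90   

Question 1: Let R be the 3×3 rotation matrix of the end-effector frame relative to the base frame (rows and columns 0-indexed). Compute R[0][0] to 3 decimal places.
End-effector x-axis (col 0 of R) = (0.8660,-0.5000,0.0000)
R[0][0] = 0.8660

0.866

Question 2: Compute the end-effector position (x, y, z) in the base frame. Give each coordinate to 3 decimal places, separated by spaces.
after link 1: o_1 = (0.0000, -3.0000, 2.0000)
after link 2: o_2 = (4.3301, -5.5000, 5.0000)
after link 3: o_3 = (4.4282, -11.3301, 5.0000)

4.428 -11.330 5.000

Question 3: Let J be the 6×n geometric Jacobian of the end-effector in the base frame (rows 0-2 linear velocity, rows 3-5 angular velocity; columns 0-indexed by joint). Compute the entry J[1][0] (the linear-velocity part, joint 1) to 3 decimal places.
axis z_0 = ẑ; lever o_n−o_0 = (4.4282,-11.3301,5.0000)
cross product → J_v[:, 0] = (11.3301,4.4282,-0.0000)
J_ω[:, 0] = z_0
entry J[1][0] = 4.4282

4.428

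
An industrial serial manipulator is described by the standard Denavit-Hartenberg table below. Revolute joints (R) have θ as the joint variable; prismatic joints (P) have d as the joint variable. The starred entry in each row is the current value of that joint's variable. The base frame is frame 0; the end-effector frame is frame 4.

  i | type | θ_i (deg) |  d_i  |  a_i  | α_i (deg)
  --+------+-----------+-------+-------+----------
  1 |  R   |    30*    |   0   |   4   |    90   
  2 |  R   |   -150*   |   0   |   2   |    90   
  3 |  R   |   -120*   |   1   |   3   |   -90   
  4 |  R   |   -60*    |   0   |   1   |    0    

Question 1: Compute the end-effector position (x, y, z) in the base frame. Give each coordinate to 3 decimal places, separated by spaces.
after link 1: o_1 = (3.4641, 2.0000, 0.0000)
after link 2: o_2 = (1.9641, 1.1340, -1.0000)
after link 3: o_3 = (1.3571, 3.7835, 0.6160)
after link 4: o_4 = (0.9530, 4.0502, 1.4910)

0.953 4.050 1.491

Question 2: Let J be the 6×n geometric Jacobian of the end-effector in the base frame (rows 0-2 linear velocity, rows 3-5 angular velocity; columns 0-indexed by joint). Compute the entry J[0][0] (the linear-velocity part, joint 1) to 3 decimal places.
-4.050

axis z_0 = ẑ; lever o_n−o_0 = (0.9530,4.0502,1.4910)
cross product → J_v[:, 0] = (-4.0502,0.9530,0.0000)
J_ω[:, 0] = z_0
entry J[0][0] = -4.0502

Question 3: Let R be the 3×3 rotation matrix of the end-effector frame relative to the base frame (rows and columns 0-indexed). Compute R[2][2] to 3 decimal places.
-0.433

End-effector z-axis (col 2 of R) = (-0.8995,0.0580,-0.4330)
R[2][2] = -0.4330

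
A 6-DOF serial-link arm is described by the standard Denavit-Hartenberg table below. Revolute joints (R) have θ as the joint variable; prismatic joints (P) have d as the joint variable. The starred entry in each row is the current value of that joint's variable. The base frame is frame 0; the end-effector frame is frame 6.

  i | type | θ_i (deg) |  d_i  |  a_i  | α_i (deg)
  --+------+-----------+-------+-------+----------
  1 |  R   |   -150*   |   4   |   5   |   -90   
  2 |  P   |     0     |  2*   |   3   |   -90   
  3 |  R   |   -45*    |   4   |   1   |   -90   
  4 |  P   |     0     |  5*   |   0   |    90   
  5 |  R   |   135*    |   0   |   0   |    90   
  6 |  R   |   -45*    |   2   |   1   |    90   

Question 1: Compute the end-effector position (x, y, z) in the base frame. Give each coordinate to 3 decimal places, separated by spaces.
after link 1: o_1 = (-4.3301, -2.5000, 4.0000)
after link 2: o_2 = (-5.9282, -5.7321, 4.0000)
after link 3: o_3 = (-6.1870, -6.6980, 0.0000)
after link 4: o_4 = (-11.0167, -5.4039, -0.0000)
after link 5: o_5 = (-11.0167, -5.4039, -0.0000)
after link 6: o_6 = (-13.1023, -5.7915, 0.7071)

-13.102 -5.792 0.707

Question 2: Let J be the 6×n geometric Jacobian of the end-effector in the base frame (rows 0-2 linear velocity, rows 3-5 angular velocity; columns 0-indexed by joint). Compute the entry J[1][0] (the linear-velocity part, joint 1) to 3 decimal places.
axis z_0 = ẑ; lever o_n−o_0 = (-13.1023,-5.7915,0.7071)
cross product → J_v[:, 0] = (5.7915,-13.1023,0.0000)
J_ω[:, 0] = z_0
entry J[1][0] = -13.1023

-13.102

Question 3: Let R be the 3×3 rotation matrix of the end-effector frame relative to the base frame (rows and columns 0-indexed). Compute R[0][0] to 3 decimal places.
End-effector x-axis (col 0 of R) = (-0.3536,0.6124,0.7071)
R[0][0] = -0.3536

-0.354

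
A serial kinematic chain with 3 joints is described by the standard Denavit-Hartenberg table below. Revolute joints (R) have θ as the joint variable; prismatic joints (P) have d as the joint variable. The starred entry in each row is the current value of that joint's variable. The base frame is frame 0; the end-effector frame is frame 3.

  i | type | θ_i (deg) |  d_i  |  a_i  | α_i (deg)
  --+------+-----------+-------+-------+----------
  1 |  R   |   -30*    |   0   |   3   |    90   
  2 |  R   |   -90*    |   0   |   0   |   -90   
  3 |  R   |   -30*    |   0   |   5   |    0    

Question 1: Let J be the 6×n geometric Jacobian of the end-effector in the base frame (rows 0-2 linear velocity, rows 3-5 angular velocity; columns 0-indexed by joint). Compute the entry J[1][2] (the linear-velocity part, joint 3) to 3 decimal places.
3.750

axis z_2 = (0.8660,-0.5000,0.0000); lever o_n−o_2 = (-1.2500,-2.1651,-4.3301)
cross product → J_v[:, 2] = (2.1651,3.7500,-2.5000)
J_ω[:, 2] = z_2
entry J[1][2] = 3.7500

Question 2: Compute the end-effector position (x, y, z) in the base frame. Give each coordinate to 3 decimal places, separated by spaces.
after link 1: o_1 = (2.5981, -1.5000, 0.0000)
after link 2: o_2 = (2.5981, -1.5000, 0.0000)
after link 3: o_3 = (1.3481, -3.6651, -4.3301)

1.348 -3.665 -4.330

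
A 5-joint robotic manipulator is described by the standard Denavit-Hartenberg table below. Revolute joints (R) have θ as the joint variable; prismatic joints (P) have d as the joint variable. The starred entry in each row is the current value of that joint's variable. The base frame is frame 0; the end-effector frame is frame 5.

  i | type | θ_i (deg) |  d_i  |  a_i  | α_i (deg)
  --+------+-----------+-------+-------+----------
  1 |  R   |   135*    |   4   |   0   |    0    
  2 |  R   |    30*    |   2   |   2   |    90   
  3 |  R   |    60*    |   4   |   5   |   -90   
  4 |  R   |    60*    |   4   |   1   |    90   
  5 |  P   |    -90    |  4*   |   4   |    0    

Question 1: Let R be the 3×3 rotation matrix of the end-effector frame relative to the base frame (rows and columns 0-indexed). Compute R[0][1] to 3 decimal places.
-0.466

End-effector y-axis (col 1 of R) = (-0.4656,-0.7718,0.4330)
R[0][1] = -0.4656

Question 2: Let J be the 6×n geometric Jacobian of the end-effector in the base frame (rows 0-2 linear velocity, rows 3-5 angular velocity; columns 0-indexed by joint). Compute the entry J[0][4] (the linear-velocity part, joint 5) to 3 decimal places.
-0.289

prismatic axis z_4 = (-0.2888,0.5950,0.7500)
J_v[:, 4] = z_4; J_ω[:, 4] = (0,0,0)
entry J[0][4] = -0.2888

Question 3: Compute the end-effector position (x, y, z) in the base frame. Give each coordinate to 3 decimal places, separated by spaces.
-4.932 6.637 13.763

after link 1: o_1 = (0.0000, 0.0000, 4.0000)
after link 2: o_2 = (-1.9319, 0.5176, 6.0000)
after link 3: o_3 = (-3.3114, 5.0284, 10.3301)
after link 4: o_4 = (-0.4310, 3.3600, 12.7631)
after link 5: o_5 = (-4.9324, 6.6367, 13.7631)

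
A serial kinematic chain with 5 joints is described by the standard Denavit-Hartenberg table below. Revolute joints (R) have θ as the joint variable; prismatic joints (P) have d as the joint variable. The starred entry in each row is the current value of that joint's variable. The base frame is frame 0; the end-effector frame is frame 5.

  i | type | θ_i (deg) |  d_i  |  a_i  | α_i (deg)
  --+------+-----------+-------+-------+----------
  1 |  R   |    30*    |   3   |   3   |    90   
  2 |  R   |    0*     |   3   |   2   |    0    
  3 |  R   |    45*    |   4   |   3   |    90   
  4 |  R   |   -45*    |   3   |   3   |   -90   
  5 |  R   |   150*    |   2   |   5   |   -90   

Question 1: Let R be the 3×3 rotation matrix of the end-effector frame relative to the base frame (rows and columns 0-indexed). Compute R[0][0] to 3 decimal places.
End-effector x-axis (col 0 of R) = (-0.3750,-0.9236,-0.0795)
R[0][0] = -0.3750

-0.375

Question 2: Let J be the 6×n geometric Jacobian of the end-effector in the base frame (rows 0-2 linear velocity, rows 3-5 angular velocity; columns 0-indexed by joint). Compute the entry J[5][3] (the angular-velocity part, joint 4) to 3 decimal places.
-0.707

axis z_3 = (0.6124,0.3536,-0.7071); lever o_n−o_3 = (1.7736,-1.6950,-0.0186)
cross product → J_v[:, 3] = (-1.2052,-1.2427,-1.6651)
J_ω[:, 3] = z_3
entry J[5][3] = -0.7071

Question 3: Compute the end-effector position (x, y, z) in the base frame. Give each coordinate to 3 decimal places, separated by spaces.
after link 1: o_1 = (2.5981, 1.5000, 3.0000)
after link 2: o_2 = (5.8301, -0.0981, 3.0000)
after link 3: o_3 = (9.6672, -2.5015, 5.1213)
after link 4: o_4 = (11.7427, 1.1463, 4.5000)
after link 5: o_5 = (11.4409, -4.1966, 5.1027)

11.441 -4.197 5.103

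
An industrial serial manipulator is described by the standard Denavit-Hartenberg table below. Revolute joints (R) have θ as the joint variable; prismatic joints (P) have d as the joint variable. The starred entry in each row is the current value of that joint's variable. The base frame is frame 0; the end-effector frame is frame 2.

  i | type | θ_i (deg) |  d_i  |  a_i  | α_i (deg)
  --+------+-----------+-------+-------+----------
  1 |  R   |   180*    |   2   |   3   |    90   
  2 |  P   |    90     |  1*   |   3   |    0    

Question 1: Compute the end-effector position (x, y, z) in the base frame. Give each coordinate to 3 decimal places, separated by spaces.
-3.000 1.000 5.000

after link 1: o_1 = (-3.0000, 0.0000, 2.0000)
after link 2: o_2 = (-3.0000, 1.0000, 5.0000)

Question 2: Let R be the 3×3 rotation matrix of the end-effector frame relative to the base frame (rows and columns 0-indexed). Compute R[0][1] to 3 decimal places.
1.000

End-effector y-axis (col 1 of R) = (1.0000,-0.0000,0.0000)
R[0][1] = 1.0000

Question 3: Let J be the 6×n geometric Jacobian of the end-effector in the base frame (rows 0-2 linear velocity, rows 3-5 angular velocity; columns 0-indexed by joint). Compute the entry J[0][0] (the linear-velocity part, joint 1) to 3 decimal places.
-1.000

axis z_0 = ẑ; lever o_n−o_0 = (-3.0000,1.0000,5.0000)
cross product → J_v[:, 0] = (-1.0000,-3.0000,0.0000)
J_ω[:, 0] = z_0
entry J[0][0] = -1.0000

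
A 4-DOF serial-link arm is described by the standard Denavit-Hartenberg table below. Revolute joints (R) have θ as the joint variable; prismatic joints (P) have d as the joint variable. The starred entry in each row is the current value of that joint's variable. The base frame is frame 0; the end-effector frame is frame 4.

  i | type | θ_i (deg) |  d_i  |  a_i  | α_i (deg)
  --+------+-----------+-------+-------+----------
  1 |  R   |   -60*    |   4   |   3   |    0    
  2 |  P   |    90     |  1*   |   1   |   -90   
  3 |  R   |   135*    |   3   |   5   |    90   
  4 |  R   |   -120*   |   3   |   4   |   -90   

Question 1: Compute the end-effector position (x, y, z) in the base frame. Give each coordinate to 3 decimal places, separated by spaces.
after link 1: o_1 = (1.5000, -2.5981, 4.0000)
after link 2: o_2 = (2.3660, -2.0981, 5.0000)
after link 3: o_3 = (-2.1958, -1.2678, 1.4645)
after link 4: o_4 = (2.5981, -2.5000, 0.7574)

2.598 -2.500 0.757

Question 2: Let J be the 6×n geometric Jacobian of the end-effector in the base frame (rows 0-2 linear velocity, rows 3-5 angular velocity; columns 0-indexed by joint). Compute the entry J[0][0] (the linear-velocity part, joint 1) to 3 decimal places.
2.500

axis z_0 = ẑ; lever o_n−o_0 = (2.5981,-2.5000,0.7574)
cross product → J_v[:, 0] = (2.5000,2.5981,-0.0000)
J_ω[:, 0] = z_0
entry J[0][0] = 2.5000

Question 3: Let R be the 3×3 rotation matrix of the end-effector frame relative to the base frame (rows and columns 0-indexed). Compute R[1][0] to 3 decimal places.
End-effector x-axis (col 0 of R) = (0.7392,-0.5732,0.3536)
R[1][0] = -0.5732

-0.573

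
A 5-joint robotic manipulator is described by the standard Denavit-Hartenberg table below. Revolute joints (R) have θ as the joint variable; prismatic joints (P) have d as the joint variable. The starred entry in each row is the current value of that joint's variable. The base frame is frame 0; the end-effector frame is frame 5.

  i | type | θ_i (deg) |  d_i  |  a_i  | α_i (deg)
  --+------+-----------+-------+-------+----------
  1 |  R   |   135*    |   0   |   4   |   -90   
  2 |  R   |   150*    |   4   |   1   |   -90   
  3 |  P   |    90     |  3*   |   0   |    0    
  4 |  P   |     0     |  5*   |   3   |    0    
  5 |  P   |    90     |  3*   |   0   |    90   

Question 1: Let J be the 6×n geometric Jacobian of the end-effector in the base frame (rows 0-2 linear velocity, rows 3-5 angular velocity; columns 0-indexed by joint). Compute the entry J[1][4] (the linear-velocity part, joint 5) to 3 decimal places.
-0.354

prismatic axis z_4 = (0.3536,-0.3536,0.8660)
J_v[:, 4] = z_4; J_ω[:, 4] = (0,0,0)
entry J[1][4] = -0.3536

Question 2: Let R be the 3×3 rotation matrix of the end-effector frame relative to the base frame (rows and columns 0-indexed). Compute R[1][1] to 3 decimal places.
End-effector y-axis (col 1 of R) = (0.3536,-0.3536,0.8660)
R[1][1] = -0.3536

-0.354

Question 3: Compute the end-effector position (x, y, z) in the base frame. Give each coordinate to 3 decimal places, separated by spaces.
0.966 -2.380 9.026

after link 1: o_1 = (-2.8284, 2.8284, 0.0000)
after link 2: o_2 = (-5.0445, -0.6124, -0.5000)
after link 3: o_3 = (-3.9838, -1.6730, 2.0981)
after link 4: o_4 = (-0.0947, -1.3195, 6.4282)
after link 5: o_5 = (0.9659, -2.3801, 9.0263)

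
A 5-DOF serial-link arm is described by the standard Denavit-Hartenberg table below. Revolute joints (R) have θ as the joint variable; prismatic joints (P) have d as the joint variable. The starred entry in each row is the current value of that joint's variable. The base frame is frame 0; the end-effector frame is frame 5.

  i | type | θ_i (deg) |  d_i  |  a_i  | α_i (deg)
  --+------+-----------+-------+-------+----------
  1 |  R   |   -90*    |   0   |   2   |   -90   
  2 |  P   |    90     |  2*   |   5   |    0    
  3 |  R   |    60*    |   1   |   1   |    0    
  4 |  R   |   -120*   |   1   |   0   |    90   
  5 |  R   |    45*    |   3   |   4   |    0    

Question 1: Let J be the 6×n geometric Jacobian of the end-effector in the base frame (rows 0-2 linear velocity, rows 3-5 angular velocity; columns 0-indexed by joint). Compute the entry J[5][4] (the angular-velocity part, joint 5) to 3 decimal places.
0.866

axis z_4 = (0.0000,-0.5000,0.8660); lever o_n−o_4 = (2.8284,-3.9495,1.1839)
cross product → J_v[:, 4] = (2.8284,2.4495,1.4142)
J_ω[:, 4] = z_4
entry J[5][4] = 0.8660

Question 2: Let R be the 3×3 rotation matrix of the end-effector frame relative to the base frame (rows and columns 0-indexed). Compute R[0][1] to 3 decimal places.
End-effector y-axis (col 1 of R) = (0.7071,0.6124,0.3536)
R[0][1] = 0.7071

0.707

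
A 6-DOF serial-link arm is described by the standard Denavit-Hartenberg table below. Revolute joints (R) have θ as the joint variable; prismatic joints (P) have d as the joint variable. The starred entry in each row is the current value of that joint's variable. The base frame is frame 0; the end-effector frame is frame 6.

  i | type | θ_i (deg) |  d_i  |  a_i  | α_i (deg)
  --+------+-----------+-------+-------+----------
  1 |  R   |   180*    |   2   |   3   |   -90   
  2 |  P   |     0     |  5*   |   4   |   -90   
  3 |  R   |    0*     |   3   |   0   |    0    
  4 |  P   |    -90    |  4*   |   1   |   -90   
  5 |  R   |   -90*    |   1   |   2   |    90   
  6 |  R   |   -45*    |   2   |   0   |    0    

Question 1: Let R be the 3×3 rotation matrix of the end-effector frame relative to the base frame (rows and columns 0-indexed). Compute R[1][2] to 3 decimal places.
1.000

End-effector z-axis (col 2 of R) = (0.0000,1.0000,-0.0000)
R[1][2] = 1.0000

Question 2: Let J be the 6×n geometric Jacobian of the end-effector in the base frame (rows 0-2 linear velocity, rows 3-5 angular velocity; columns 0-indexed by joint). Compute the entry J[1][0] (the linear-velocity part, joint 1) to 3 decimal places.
axis z_0 = ẑ; lever o_n−o_0 = (-8.0000,-4.0000,-7.0000)
cross product → J_v[:, 0] = (4.0000,-8.0000,0.0000)
J_ω[:, 0] = z_0
entry J[1][0] = -8.0000

-8.000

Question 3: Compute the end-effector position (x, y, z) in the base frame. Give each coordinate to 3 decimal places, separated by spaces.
-8.000 -4.000 -7.000

after link 1: o_1 = (-3.0000, 0.0000, 2.0000)
after link 2: o_2 = (-7.0000, -5.0000, 2.0000)
after link 3: o_3 = (-7.0000, -5.0000, -1.0000)
after link 4: o_4 = (-7.0000, -6.0000, -5.0000)
after link 5: o_5 = (-8.0000, -6.0000, -7.0000)
after link 6: o_6 = (-8.0000, -4.0000, -7.0000)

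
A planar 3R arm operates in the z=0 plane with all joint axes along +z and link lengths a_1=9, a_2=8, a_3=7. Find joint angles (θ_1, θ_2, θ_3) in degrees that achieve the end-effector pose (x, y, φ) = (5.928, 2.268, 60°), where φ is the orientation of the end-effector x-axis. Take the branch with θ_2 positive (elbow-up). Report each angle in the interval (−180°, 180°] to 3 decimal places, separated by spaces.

wrist centre = target − a_3·(cos φ, sin φ) = (2.4280, -3.7942)
cos θ_2 = (20.2910−9²−8²)/(2·9·8) = -0.8660; θ_2 = 150.0011° (elbow-up)
β = atan2(-3.7942,2.4280) = -57.3837°; ψ = atan2(3.9999,2.0717) = 62.6182°
θ_1 = β − ψ = -120.0019°
θ_3 = φ − θ_1 − θ_2 = 30.0008° (wrapped to (-180°,180°])

-120.002 150.001 30.001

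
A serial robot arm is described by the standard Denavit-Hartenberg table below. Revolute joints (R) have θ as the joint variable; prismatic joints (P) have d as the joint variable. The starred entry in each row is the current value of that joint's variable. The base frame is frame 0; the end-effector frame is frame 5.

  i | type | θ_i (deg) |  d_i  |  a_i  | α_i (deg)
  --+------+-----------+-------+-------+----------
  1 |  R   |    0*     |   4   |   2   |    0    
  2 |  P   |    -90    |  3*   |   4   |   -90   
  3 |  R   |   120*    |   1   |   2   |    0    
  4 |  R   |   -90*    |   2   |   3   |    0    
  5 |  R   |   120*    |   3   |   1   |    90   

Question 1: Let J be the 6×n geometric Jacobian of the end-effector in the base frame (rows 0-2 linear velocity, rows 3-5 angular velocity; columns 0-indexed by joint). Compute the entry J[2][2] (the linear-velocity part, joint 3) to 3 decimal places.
axis z_2 = (1.0000,0.0000,0.0000); lever o_n−o_2 = (6.0000,-0.7321,-3.7321)
cross product → J_v[:, 2] = (-0.0000,3.7321,-0.7321)
J_ω[:, 2] = z_2
entry J[2][2] = -0.7321

-0.732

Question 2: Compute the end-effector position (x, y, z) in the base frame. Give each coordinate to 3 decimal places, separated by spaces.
after link 1: o_1 = (2.0000, 0.0000, 4.0000)
after link 2: o_2 = (2.0000, -4.0000, 7.0000)
after link 3: o_3 = (3.0000, -3.0000, 5.2679)
after link 4: o_4 = (5.0000, -5.5981, 3.7679)
after link 5: o_5 = (8.0000, -4.7321, 3.2679)

8.000 -4.732 3.268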